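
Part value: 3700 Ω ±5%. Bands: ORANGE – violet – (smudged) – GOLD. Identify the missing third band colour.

3700 Ω = 37 × 10^2.
The third band is the multiplier, 10^2, which is red.

red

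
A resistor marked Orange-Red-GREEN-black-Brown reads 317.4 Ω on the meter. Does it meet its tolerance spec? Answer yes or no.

no

Orange → 3 (first significant figure)
Red → 2 (second significant figure)
Green → 5 (third significant figure)
Black → ×1 multiplier
Brown → ±1% tolerance
325 × 1 = 325 Ω
Allowed range: 321.75 Ω to 328.25 Ω.
317.4 Ω lies outside that range.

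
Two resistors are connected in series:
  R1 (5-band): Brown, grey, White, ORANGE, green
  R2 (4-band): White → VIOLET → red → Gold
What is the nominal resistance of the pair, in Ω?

198700 Ω

R1: brown, grey, white → 189; orange ×10^3 → 189000 Ω.
R2: white, violet → 97; red ×10^2 → 9700 Ω.
Series: 189000 + 9700 = 198700 Ω.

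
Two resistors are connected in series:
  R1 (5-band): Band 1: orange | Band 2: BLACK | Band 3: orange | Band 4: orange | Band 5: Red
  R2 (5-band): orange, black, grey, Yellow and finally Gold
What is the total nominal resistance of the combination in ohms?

3383000 Ω

R1: orange, black, orange → 303; orange ×10^3 → 303000 Ω.
R2: orange, black, grey → 308; yellow ×10^4 → 3080000 Ω.
Series: 303000 + 3080000 = 3383000 Ω.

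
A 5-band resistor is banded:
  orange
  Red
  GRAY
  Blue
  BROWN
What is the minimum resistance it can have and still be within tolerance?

324720000 Ω

Orange → 3 (first significant figure)
Red → 2 (second significant figure)
Grey → 8 (third significant figure)
Blue → ×10^6 multiplier
Brown → ±1% tolerance
328 × 1000000 = 328000000 Ω
Minimum = 328000000 × (1 − 1/100) = 324720000 Ω.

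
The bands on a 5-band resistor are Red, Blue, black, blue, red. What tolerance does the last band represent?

The last band, red, is the tolerance band.
Red corresponds to ±2%.

±2%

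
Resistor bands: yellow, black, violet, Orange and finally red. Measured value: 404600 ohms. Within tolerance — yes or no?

yes

Yellow → 4 (first significant figure)
Black → 0 (second significant figure)
Violet → 7 (third significant figure)
Orange → ×10^3 multiplier
Red → ±2% tolerance
407 × 1000 = 407000 Ω
Allowed range: 398860 Ω to 415140 Ω.
404600 ohms lies inside that range.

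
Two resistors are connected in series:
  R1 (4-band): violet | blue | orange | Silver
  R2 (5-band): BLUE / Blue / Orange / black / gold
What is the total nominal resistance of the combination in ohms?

76663 Ω

R1: violet, blue → 76; orange ×10^3 → 76000 Ω.
R2: blue, blue, orange → 663; black ×1 → 663 Ω.
Series: 76000 + 663 = 76663 Ω.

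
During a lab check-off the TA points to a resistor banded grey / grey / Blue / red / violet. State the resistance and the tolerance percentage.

Grey → 8 (first significant figure)
Grey → 8 (second significant figure)
Blue → 6 (third significant figure)
Red → ×10^2 multiplier
Violet → ±0.1% tolerance
886 × 100 = 88600 Ω

88600 Ω ±0.1%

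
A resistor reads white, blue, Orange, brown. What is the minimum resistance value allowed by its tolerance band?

95040 Ω

White → 9 (first significant figure)
Blue → 6 (second significant figure)
Orange → ×10^3 multiplier
Brown → ±1% tolerance
96 × 1000 = 96000 Ω
Minimum = 96000 × (1 − 1/100) = 95040 Ω.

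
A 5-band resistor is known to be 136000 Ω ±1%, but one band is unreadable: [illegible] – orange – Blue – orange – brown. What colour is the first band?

brown

136000 Ω = 136 × 10^3.
The first band gives digit 1 of the significand, and 1 is brown.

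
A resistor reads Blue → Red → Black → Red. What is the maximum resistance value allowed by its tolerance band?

Blue → 6 (first significant figure)
Red → 2 (second significant figure)
Black → ×1 multiplier
Red → ±2% tolerance
62 × 1 = 62 Ω
Maximum = 62 × (1 + 2/100) = 63.24 Ω.

63.24 Ω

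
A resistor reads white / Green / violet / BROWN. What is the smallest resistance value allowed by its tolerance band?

White → 9 (first significant figure)
Green → 5 (second significant figure)
Violet → ×10^7 multiplier
Brown → ±1% tolerance
95 × 10000000 = 950000000 Ω
Smallest = 950000000 × (1 − 1/100) = 940500000 Ω.

940500000 Ω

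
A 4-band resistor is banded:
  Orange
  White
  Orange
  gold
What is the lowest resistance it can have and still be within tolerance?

37050 Ω

Orange → 3 (first significant figure)
White → 9 (second significant figure)
Orange → ×10^3 multiplier
Gold → ±5% tolerance
39 × 1000 = 39000 Ω
Lowest = 39000 × (1 − 5/100) = 37050 Ω.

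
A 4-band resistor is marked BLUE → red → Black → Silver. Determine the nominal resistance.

62 Ω

Blue → 6 (first significant figure)
Red → 2 (second significant figure)
Black → ×1 multiplier
62 × 1 = 62 Ω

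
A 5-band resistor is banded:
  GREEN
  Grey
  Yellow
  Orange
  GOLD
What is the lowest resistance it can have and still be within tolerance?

554800 Ω

Green → 5 (first significant figure)
Grey → 8 (second significant figure)
Yellow → 4 (third significant figure)
Orange → ×10^3 multiplier
Gold → ±5% tolerance
584 × 1000 = 584000 Ω
Lowest = 584000 × (1 − 5/100) = 554800 Ω.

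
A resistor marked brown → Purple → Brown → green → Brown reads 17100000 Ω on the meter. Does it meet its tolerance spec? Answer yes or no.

Brown → 1 (first significant figure)
Violet → 7 (second significant figure)
Brown → 1 (third significant figure)
Green → ×10^5 multiplier
Brown → ±1% tolerance
171 × 100000 = 17100000 Ω
Allowed range: 16929000 Ω to 17271000 Ω.
17100000 Ω lies inside that range.

yes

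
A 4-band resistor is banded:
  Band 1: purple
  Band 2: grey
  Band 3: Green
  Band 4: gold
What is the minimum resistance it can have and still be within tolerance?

Violet → 7 (first significant figure)
Grey → 8 (second significant figure)
Green → ×10^5 multiplier
Gold → ±5% tolerance
78 × 100000 = 7800000 Ω
Minimum = 7800000 × (1 − 5/100) = 7410000 Ω.

7410000 Ω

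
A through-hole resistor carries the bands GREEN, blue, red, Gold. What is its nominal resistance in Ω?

5600 Ω

Green → 5 (first significant figure)
Blue → 6 (second significant figure)
Red → ×10^2 multiplier
56 × 100 = 5600 Ω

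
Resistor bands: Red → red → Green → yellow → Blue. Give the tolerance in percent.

±0.25%

The last band, blue, is the tolerance band.
Blue corresponds to ±0.25%.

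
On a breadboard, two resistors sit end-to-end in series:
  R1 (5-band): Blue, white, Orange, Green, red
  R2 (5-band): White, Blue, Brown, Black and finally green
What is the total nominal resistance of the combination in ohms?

R1: blue, white, orange → 693; green ×10^5 → 69300000 Ω.
R2: white, blue, brown → 961; black ×1 → 961 Ω.
Series: 69300000 + 961 = 69300961 Ω.

69300961 Ω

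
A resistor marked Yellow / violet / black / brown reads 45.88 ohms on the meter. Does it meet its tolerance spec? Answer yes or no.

Yellow → 4 (first significant figure)
Violet → 7 (second significant figure)
Black → ×1 multiplier
Brown → ±1% tolerance
47 × 1 = 47 Ω
Allowed range: 46.53 Ω to 47.47 Ω.
45.88 ohms lies outside that range.

no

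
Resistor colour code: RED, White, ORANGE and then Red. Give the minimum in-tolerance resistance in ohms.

Red → 2 (first significant figure)
White → 9 (second significant figure)
Orange → ×10^3 multiplier
Red → ±2% tolerance
29 × 1000 = 29000 Ω
Minimum = 29000 × (1 − 2/100) = 28420 Ω.

28420 Ω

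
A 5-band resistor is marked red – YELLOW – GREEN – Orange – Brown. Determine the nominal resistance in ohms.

245000 Ω

Red → 2 (first significant figure)
Yellow → 4 (second significant figure)
Green → 5 (third significant figure)
Orange → ×10^3 multiplier
245 × 1000 = 245000 Ω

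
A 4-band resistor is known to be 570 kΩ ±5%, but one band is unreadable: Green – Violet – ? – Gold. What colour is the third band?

yellow

570000 Ω = 57 × 10^4.
The third band is the multiplier, 10^4, which is yellow.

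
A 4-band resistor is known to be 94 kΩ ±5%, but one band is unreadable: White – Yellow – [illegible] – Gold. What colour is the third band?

94000 Ω = 94 × 10^3.
The third band is the multiplier, 10^3, which is orange.

orange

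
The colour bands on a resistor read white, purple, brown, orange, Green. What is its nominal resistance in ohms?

971000 Ω

White → 9 (first significant figure)
Violet → 7 (second significant figure)
Brown → 1 (third significant figure)
Orange → ×10^3 multiplier
971 × 1000 = 971000 Ω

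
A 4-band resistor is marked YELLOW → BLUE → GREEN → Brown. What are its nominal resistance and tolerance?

Yellow → 4 (first significant figure)
Blue → 6 (second significant figure)
Green → ×10^5 multiplier
Brown → ±1% tolerance
46 × 100000 = 4600000 Ω

4600000 Ω ±1%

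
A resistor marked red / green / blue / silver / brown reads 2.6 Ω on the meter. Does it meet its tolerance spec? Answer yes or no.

no

Red → 2 (first significant figure)
Green → 5 (second significant figure)
Blue → 6 (third significant figure)
Silver → ×0.01 multiplier
Brown → ±1% tolerance
256 × 0.01 = 2.56 Ω
Allowed range: 2.5344 Ω to 2.5856 Ω.
2.6 Ω lies outside that range.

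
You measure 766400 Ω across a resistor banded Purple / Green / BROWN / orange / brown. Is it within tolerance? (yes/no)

Violet → 7 (first significant figure)
Green → 5 (second significant figure)
Brown → 1 (third significant figure)
Orange → ×10^3 multiplier
Brown → ±1% tolerance
751 × 1000 = 751000 Ω
Allowed range: 743490 Ω to 758510 Ω.
766400 Ω lies outside that range.

no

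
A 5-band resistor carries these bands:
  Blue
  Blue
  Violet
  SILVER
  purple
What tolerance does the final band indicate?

The last band, violet, is the tolerance band.
Violet corresponds to ±0.1%.

±0.1%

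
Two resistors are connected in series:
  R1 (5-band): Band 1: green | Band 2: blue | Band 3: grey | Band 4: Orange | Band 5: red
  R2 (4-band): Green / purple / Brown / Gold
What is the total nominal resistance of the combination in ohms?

R1: green, blue, grey → 568; orange ×10^3 → 568000 Ω.
R2: green, violet → 57; brown ×10 → 570 Ω.
Series: 568000 + 570 = 568570 Ω.

568570 Ω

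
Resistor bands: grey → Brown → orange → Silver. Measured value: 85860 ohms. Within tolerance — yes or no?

Grey → 8 (first significant figure)
Brown → 1 (second significant figure)
Orange → ×10^3 multiplier
Silver → ±10% tolerance
81 × 1000 = 81000 Ω
Allowed range: 72900 Ω to 89100 Ω.
85860 ohms lies inside that range.

yes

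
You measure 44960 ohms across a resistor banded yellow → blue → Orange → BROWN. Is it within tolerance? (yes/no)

no

Yellow → 4 (first significant figure)
Blue → 6 (second significant figure)
Orange → ×10^3 multiplier
Brown → ±1% tolerance
46 × 1000 = 46000 Ω
Allowed range: 45540 Ω to 46460 Ω.
44960 ohms lies outside that range.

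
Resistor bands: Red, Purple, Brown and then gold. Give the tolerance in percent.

±5%

The last band, gold, is the tolerance band.
Gold corresponds to ±5%.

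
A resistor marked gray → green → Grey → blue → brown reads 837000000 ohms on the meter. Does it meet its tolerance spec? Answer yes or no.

no

Grey → 8 (first significant figure)
Green → 5 (second significant figure)
Grey → 8 (third significant figure)
Blue → ×10^6 multiplier
Brown → ±1% tolerance
858 × 1000000 = 858000000 Ω
Allowed range: 849420000 Ω to 866580000 Ω.
837000000 ohms lies outside that range.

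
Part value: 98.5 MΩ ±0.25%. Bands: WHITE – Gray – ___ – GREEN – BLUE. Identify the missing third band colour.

green

98500000 Ω = 985 × 10^5.
The third band gives digit 5 of the significand, and 5 is green.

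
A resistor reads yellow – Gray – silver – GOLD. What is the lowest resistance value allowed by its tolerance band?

0.456 Ω

Yellow → 4 (first significant figure)
Grey → 8 (second significant figure)
Silver → ×0.01 multiplier
Gold → ±5% tolerance
48 × 0.01 = 0.48 Ω
Lowest = 0.48 × (1 − 5/100) = 0.456 Ω.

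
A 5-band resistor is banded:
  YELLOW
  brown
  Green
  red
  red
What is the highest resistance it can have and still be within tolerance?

42330 Ω

Yellow → 4 (first significant figure)
Brown → 1 (second significant figure)
Green → 5 (third significant figure)
Red → ×10^2 multiplier
Red → ±2% tolerance
415 × 100 = 41500 Ω
Highest = 41500 × (1 + 2/100) = 42330 Ω.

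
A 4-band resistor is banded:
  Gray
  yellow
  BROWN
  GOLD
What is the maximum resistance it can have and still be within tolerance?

Grey → 8 (first significant figure)
Yellow → 4 (second significant figure)
Brown → ×10 multiplier
Gold → ±5% tolerance
84 × 10 = 840 Ω
Maximum = 840 × (1 + 5/100) = 882 Ω.

882 Ω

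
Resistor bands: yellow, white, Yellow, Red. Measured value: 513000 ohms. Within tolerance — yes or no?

Yellow → 4 (first significant figure)
White → 9 (second significant figure)
Yellow → ×10^4 multiplier
Red → ±2% tolerance
49 × 10000 = 490000 Ω
Allowed range: 480200 Ω to 499800 Ω.
513000 ohms lies outside that range.

no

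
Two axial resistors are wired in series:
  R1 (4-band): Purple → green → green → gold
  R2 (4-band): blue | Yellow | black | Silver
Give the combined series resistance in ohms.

R1: violet, green → 75; green ×10^5 → 7500000 Ω.
R2: blue, yellow → 64; black ×1 → 64 Ω.
Series: 7500000 + 64 = 7500064 Ω.

7500064 Ω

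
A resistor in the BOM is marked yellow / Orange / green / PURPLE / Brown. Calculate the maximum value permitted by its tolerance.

Yellow → 4 (first significant figure)
Orange → 3 (second significant figure)
Green → 5 (third significant figure)
Violet → ×10^7 multiplier
Brown → ±1% tolerance
435 × 10000000 = 4350000000 Ω
Maximum = 4350000000 × (1 + 1/100) = 4393500000 Ω.

4393500000 Ω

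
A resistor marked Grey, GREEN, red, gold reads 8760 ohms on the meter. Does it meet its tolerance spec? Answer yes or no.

yes

Grey → 8 (first significant figure)
Green → 5 (second significant figure)
Red → ×10^2 multiplier
Gold → ±5% tolerance
85 × 100 = 8500 Ω
Allowed range: 8075 Ω to 8925 Ω.
8760 ohms lies inside that range.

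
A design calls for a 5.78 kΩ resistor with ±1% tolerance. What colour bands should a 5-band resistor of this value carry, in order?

green, violet, grey, brown, brown

5780 Ω = 578 × 10^1.
5 → green
7 → violet
8 → grey
Multiplier 10^1 → brown.
±1% tolerance → brown.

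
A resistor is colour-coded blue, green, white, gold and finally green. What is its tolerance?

±0.5%

The last band, green, is the tolerance band.
Green corresponds to ±0.5%.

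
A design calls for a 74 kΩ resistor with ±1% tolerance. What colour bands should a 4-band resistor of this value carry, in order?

violet, yellow, orange, brown

74000 Ω = 74 × 10^3.
7 → violet
4 → yellow
Multiplier 10^3 → orange.
±1% tolerance → brown.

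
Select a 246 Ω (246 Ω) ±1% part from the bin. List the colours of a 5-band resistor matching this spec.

red, yellow, blue, black, brown

246 Ω = 246 × 10^0.
2 → red
4 → yellow
6 → blue
Multiplier 10^0 → black.
±1% tolerance → brown.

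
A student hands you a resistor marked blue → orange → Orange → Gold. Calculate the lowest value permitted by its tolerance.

59850 Ω

Blue → 6 (first significant figure)
Orange → 3 (second significant figure)
Orange → ×10^3 multiplier
Gold → ±5% tolerance
63 × 1000 = 63000 Ω
Lowest = 63000 × (1 − 5/100) = 59850 Ω.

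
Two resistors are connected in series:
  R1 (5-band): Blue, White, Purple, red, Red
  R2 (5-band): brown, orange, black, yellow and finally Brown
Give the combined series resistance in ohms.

R1: blue, white, violet → 697; red ×10^2 → 69700 Ω.
R2: brown, orange, black → 130; yellow ×10^4 → 1300000 Ω.
Series: 69700 + 1300000 = 1369700 Ω.

1369700 Ω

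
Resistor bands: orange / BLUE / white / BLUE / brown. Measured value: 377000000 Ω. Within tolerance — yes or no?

Orange → 3 (first significant figure)
Blue → 6 (second significant figure)
White → 9 (third significant figure)
Blue → ×10^6 multiplier
Brown → ±1% tolerance
369 × 1000000 = 369000000 Ω
Allowed range: 365310000 Ω to 372690000 Ω.
377000000 Ω lies outside that range.

no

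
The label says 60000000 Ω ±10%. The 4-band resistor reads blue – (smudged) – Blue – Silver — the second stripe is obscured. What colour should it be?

60000000 Ω = 60 × 10^6.
The second band gives digit 0 of the significand, and 0 is black.

black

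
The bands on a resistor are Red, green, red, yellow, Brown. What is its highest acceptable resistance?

2545200 Ω

Red → 2 (first significant figure)
Green → 5 (second significant figure)
Red → 2 (third significant figure)
Yellow → ×10^4 multiplier
Brown → ±1% tolerance
252 × 10000 = 2520000 Ω
Highest = 2520000 × (1 + 1/100) = 2545200 Ω.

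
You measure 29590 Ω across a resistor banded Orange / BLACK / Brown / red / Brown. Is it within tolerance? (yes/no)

Orange → 3 (first significant figure)
Black → 0 (second significant figure)
Brown → 1 (third significant figure)
Red → ×10^2 multiplier
Brown → ±1% tolerance
301 × 100 = 30100 Ω
Allowed range: 29799 Ω to 30401 Ω.
29590 Ω lies outside that range.

no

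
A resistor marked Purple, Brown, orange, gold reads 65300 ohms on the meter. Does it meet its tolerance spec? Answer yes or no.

no

Violet → 7 (first significant figure)
Brown → 1 (second significant figure)
Orange → ×10^3 multiplier
Gold → ±5% tolerance
71 × 1000 = 71000 Ω
Allowed range: 67450 Ω to 74550 Ω.
65300 ohms lies outside that range.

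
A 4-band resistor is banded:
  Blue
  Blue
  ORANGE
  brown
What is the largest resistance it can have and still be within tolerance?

66660 Ω

Blue → 6 (first significant figure)
Blue → 6 (second significant figure)
Orange → ×10^3 multiplier
Brown → ±1% tolerance
66 × 1000 = 66000 Ω
Largest = 66000 × (1 + 1/100) = 66660 Ω.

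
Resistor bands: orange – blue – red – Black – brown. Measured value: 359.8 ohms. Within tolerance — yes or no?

Orange → 3 (first significant figure)
Blue → 6 (second significant figure)
Red → 2 (third significant figure)
Black → ×1 multiplier
Brown → ±1% tolerance
362 × 1 = 362 Ω
Allowed range: 358.38 Ω to 365.62 Ω.
359.8 ohms lies inside that range.

yes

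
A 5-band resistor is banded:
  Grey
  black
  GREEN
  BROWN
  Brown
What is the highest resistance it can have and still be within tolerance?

8130.5 Ω

Grey → 8 (first significant figure)
Black → 0 (second significant figure)
Green → 5 (third significant figure)
Brown → ×10 multiplier
Brown → ±1% tolerance
805 × 10 = 8050 Ω
Highest = 8050 × (1 + 1/100) = 8130.5 Ω.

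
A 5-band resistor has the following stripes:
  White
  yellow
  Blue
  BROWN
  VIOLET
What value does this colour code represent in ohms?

White → 9 (first significant figure)
Yellow → 4 (second significant figure)
Blue → 6 (third significant figure)
Brown → ×10 multiplier
946 × 10 = 9460 Ω

9460 Ω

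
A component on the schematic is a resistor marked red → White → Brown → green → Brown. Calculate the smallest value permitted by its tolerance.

28809000 Ω

Red → 2 (first significant figure)
White → 9 (second significant figure)
Brown → 1 (third significant figure)
Green → ×10^5 multiplier
Brown → ±1% tolerance
291 × 100000 = 29100000 Ω
Smallest = 29100000 × (1 − 1/100) = 28809000 Ω.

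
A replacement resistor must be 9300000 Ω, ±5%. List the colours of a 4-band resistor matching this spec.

white, orange, green, gold

9300000 Ω = 93 × 10^5.
9 → white
3 → orange
Multiplier 10^5 → green.
±5% tolerance → gold.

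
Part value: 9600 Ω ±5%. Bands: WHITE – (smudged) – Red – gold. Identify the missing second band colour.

9600 Ω = 96 × 10^2.
The second band gives digit 6 of the significand, and 6 is blue.

blue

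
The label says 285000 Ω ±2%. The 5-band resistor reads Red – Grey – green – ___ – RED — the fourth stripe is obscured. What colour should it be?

orange

285000 Ω = 285 × 10^3.
The fourth band is the multiplier, 10^3, which is orange.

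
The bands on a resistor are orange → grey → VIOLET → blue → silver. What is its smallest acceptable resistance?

Orange → 3 (first significant figure)
Grey → 8 (second significant figure)
Violet → 7 (third significant figure)
Blue → ×10^6 multiplier
Silver → ±10% tolerance
387 × 1000000 = 387000000 Ω
Smallest = 387000000 × (1 − 10/100) = 348300000 Ω.

348300000 Ω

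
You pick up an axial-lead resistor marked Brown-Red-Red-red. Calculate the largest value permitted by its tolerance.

Brown → 1 (first significant figure)
Red → 2 (second significant figure)
Red → ×10^2 multiplier
Red → ±2% tolerance
12 × 100 = 1200 Ω
Largest = 1200 × (1 + 2/100) = 1224 Ω.

1224 Ω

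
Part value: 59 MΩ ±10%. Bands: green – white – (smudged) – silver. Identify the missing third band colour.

59000000 Ω = 59 × 10^6.
The third band is the multiplier, 10^6, which is blue.

blue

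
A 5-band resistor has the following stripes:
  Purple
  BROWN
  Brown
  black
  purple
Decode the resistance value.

Violet → 7 (first significant figure)
Brown → 1 (second significant figure)
Brown → 1 (third significant figure)
Black → ×1 multiplier
711 × 1 = 711 Ω

711 Ω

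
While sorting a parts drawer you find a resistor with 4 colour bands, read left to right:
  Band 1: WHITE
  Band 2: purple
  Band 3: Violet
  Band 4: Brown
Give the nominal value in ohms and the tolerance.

970000000 Ω ±1%

White → 9 (first significant figure)
Violet → 7 (second significant figure)
Violet → ×10^7 multiplier
Brown → ±1% tolerance
97 × 10000000 = 970000000 Ω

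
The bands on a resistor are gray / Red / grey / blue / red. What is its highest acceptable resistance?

Grey → 8 (first significant figure)
Red → 2 (second significant figure)
Grey → 8 (third significant figure)
Blue → ×10^6 multiplier
Red → ±2% tolerance
828 × 1000000 = 828000000 Ω
Highest = 828000000 × (1 + 2/100) = 844560000 Ω.

844560000 Ω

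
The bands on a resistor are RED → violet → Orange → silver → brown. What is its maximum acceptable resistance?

Red → 2 (first significant figure)
Violet → 7 (second significant figure)
Orange → 3 (third significant figure)
Silver → ×0.01 multiplier
Brown → ±1% tolerance
273 × 0.01 = 2.73 Ω
Maximum = 2.73 × (1 + 1/100) = 2.7573 Ω.

2.7573 Ω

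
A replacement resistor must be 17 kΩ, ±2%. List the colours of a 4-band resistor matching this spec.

17000 Ω = 17 × 10^3.
1 → brown
7 → violet
Multiplier 10^3 → orange.
±2% tolerance → red.

brown, violet, orange, red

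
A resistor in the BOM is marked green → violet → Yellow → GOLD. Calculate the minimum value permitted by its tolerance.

541500 Ω

Green → 5 (first significant figure)
Violet → 7 (second significant figure)
Yellow → ×10^4 multiplier
Gold → ±5% tolerance
57 × 10000 = 570000 Ω
Minimum = 570000 × (1 − 5/100) = 541500 Ω.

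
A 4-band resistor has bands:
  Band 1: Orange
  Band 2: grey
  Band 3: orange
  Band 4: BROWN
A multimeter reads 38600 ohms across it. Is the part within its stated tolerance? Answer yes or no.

Orange → 3 (first significant figure)
Grey → 8 (second significant figure)
Orange → ×10^3 multiplier
Brown → ±1% tolerance
38 × 1000 = 38000 Ω
Allowed range: 37620 Ω to 38380 Ω.
38600 ohms lies outside that range.

no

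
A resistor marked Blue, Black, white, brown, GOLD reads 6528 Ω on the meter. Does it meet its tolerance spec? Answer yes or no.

Blue → 6 (first significant figure)
Black → 0 (second significant figure)
White → 9 (third significant figure)
Brown → ×10 multiplier
Gold → ±5% tolerance
609 × 10 = 6090 Ω
Allowed range: 5785.5 Ω to 6394.5 Ω.
6528 Ω lies outside that range.

no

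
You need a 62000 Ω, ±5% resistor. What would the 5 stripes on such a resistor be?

62000 Ω = 620 × 10^2.
6 → blue
2 → red
0 → black
Multiplier 10^2 → red.
±5% tolerance → gold.

blue, red, black, red, gold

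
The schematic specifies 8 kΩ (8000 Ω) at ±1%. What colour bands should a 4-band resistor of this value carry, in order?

8000 Ω = 80 × 10^2.
8 → grey
0 → black
Multiplier 10^2 → red.
±1% tolerance → brown.

grey, black, red, brown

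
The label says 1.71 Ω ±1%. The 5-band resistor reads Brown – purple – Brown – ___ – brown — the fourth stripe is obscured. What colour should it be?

silver

1.71 Ω = 171 × 10^-2.
The fourth band is the multiplier, 10^-2, which is silver.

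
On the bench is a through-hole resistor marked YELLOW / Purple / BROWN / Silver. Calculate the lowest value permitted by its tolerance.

423 Ω

Yellow → 4 (first significant figure)
Violet → 7 (second significant figure)
Brown → ×10 multiplier
Silver → ±10% tolerance
47 × 10 = 470 Ω
Lowest = 470 × (1 − 10/100) = 423 Ω.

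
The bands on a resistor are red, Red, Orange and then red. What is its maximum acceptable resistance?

22440 Ω

Red → 2 (first significant figure)
Red → 2 (second significant figure)
Orange → ×10^3 multiplier
Red → ±2% tolerance
22 × 1000 = 22000 Ω
Maximum = 22000 × (1 + 2/100) = 22440 Ω.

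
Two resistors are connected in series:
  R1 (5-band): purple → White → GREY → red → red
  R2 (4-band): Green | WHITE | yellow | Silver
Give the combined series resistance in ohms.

669800 Ω

R1: violet, white, grey → 798; red ×10^2 → 79800 Ω.
R2: green, white → 59; yellow ×10^4 → 590000 Ω.
Series: 79800 + 590000 = 669800 Ω.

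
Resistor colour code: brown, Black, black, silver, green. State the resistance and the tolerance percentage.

Brown → 1 (first significant figure)
Black → 0 (second significant figure)
Black → 0 (third significant figure)
Silver → ×0.01 multiplier
Green → ±0.5% tolerance
100 × 0.01 = 1 Ω

1 Ω ±0.5%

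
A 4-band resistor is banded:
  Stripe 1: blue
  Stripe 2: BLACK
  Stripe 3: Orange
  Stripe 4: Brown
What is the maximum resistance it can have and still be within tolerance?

Blue → 6 (first significant figure)
Black → 0 (second significant figure)
Orange → ×10^3 multiplier
Brown → ±1% tolerance
60 × 1000 = 60000 Ω
Maximum = 60000 × (1 + 1/100) = 60600 Ω.

60600 Ω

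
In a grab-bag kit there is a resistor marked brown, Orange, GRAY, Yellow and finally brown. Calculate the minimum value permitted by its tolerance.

1366200 Ω

Brown → 1 (first significant figure)
Orange → 3 (second significant figure)
Grey → 8 (third significant figure)
Yellow → ×10^4 multiplier
Brown → ±1% tolerance
138 × 10000 = 1380000 Ω
Minimum = 1380000 × (1 − 1/100) = 1366200 Ω.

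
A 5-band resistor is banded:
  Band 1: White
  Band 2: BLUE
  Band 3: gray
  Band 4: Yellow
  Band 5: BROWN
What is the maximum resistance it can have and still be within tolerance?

9776800 Ω

White → 9 (first significant figure)
Blue → 6 (second significant figure)
Grey → 8 (third significant figure)
Yellow → ×10^4 multiplier
Brown → ±1% tolerance
968 × 10000 = 9680000 Ω
Maximum = 9680000 × (1 + 1/100) = 9776800 Ω.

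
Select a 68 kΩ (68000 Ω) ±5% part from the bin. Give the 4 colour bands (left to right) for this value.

blue, grey, orange, gold

68000 Ω = 68 × 10^3.
6 → blue
8 → grey
Multiplier 10^3 → orange.
±5% tolerance → gold.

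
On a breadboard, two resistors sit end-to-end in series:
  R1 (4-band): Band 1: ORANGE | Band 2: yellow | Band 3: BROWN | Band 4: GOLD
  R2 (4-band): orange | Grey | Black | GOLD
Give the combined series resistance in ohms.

378 Ω

R1: orange, yellow → 34; brown ×10 → 340 Ω.
R2: orange, grey → 38; black ×1 → 38 Ω.
Series: 340 + 38 = 378 Ω.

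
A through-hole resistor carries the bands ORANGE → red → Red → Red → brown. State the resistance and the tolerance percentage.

32200 Ω ±1%

Orange → 3 (first significant figure)
Red → 2 (second significant figure)
Red → 2 (third significant figure)
Red → ×10^2 multiplier
Brown → ±1% tolerance
322 × 100 = 32200 Ω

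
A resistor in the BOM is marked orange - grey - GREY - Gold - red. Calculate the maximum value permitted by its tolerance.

Orange → 3 (first significant figure)
Grey → 8 (second significant figure)
Grey → 8 (third significant figure)
Gold → ×0.1 multiplier
Red → ±2% tolerance
388 × 0.1 = 38.8 Ω
Maximum = 38.8 × (1 + 2/100) = 39.576 Ω.

39.576 Ω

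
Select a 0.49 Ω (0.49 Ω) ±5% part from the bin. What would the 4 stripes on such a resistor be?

yellow, white, silver, gold

0.49 Ω = 49 × 10^-2.
4 → yellow
9 → white
Multiplier 10^-2 → silver.
±5% tolerance → gold.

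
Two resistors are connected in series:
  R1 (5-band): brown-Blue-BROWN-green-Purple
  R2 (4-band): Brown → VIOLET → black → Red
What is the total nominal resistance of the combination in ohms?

16100017 Ω

R1: brown, blue, brown → 161; green ×10^5 → 16100000 Ω.
R2: brown, violet → 17; black ×1 → 17 Ω.
Series: 16100000 + 17 = 16100017 Ω.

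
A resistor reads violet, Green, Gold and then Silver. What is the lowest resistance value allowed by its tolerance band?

6.75 Ω

Violet → 7 (first significant figure)
Green → 5 (second significant figure)
Gold → ×0.1 multiplier
Silver → ±10% tolerance
75 × 0.1 = 7.5 Ω
Lowest = 7.5 × (1 − 10/100) = 6.75 Ω.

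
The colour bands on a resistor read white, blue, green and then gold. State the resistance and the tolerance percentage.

White → 9 (first significant figure)
Blue → 6 (second significant figure)
Green → ×10^5 multiplier
Gold → ±5% tolerance
96 × 100000 = 9600000 Ω

9600000 Ω ±5%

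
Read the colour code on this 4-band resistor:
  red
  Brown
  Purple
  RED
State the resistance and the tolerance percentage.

Red → 2 (first significant figure)
Brown → 1 (second significant figure)
Violet → ×10^7 multiplier
Red → ±2% tolerance
21 × 10000000 = 210000000 Ω

210000000 Ω ±2%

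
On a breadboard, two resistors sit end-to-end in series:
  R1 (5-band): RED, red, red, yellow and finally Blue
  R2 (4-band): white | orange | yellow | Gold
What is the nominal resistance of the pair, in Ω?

3150000 Ω

R1: red, red, red → 222; yellow ×10^4 → 2220000 Ω.
R2: white, orange → 93; yellow ×10^4 → 930000 Ω.
Series: 2220000 + 930000 = 3150000 Ω.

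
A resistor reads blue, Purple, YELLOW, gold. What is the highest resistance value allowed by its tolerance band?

703500 Ω

Blue → 6 (first significant figure)
Violet → 7 (second significant figure)
Yellow → ×10^4 multiplier
Gold → ±5% tolerance
67 × 10000 = 670000 Ω
Highest = 670000 × (1 + 5/100) = 703500 Ω.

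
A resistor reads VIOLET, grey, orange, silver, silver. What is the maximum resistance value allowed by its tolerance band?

8.613 Ω

Violet → 7 (first significant figure)
Grey → 8 (second significant figure)
Orange → 3 (third significant figure)
Silver → ×0.01 multiplier
Silver → ±10% tolerance
783 × 0.01 = 7.83 Ω
Maximum = 7.83 × (1 + 10/100) = 8.613 Ω.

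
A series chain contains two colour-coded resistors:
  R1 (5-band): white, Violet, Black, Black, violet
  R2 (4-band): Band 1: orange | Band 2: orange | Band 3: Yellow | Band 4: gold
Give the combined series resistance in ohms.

330970 Ω

R1: white, violet, black → 970; black ×1 → 970 Ω.
R2: orange, orange → 33; yellow ×10^4 → 330000 Ω.
Series: 970 + 330000 = 330970 Ω.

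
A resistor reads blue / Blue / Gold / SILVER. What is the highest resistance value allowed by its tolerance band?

7.26 Ω

Blue → 6 (first significant figure)
Blue → 6 (second significant figure)
Gold → ×0.1 multiplier
Silver → ±10% tolerance
66 × 0.1 = 6.6 Ω
Highest = 6.6 × (1 + 10/100) = 7.26 Ω.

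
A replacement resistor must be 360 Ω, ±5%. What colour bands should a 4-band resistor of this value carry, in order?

orange, blue, brown, gold

360 Ω = 36 × 10^1.
3 → orange
6 → blue
Multiplier 10^1 → brown.
±5% tolerance → gold.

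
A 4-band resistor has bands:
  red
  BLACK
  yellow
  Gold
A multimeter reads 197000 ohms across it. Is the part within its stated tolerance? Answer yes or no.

yes

Red → 2 (first significant figure)
Black → 0 (second significant figure)
Yellow → ×10^4 multiplier
Gold → ±5% tolerance
20 × 10000 = 200000 Ω
Allowed range: 190000 Ω to 210000 Ω.
197000 ohms lies inside that range.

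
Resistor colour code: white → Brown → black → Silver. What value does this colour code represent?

White → 9 (first significant figure)
Brown → 1 (second significant figure)
Black → ×1 multiplier
91 × 1 = 91 Ω

91 Ω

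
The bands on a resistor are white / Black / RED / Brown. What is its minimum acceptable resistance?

White → 9 (first significant figure)
Black → 0 (second significant figure)
Red → ×10^2 multiplier
Brown → ±1% tolerance
90 × 100 = 9000 Ω
Minimum = 9000 × (1 − 1/100) = 8910 Ω.

8910 Ω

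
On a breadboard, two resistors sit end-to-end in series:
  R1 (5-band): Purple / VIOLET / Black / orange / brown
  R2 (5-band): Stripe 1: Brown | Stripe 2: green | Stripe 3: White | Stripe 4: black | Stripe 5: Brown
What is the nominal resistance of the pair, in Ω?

R1: violet, violet, black → 770; orange ×10^3 → 770000 Ω.
R2: brown, green, white → 159; black ×1 → 159 Ω.
Series: 770000 + 159 = 770159 Ω.

770159 Ω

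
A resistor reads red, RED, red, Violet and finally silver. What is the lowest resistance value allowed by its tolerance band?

1998000000 Ω

Red → 2 (first significant figure)
Red → 2 (second significant figure)
Red → 2 (third significant figure)
Violet → ×10^7 multiplier
Silver → ±10% tolerance
222 × 10000000 = 2220000000 Ω
Lowest = 2220000000 × (1 − 10/100) = 1998000000 Ω.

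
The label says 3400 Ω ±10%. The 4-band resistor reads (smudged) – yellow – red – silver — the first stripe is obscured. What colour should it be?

orange

3400 Ω = 34 × 10^2.
The first band gives digit 3 of the significand, and 3 is orange.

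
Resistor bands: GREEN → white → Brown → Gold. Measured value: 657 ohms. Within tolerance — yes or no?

Green → 5 (first significant figure)
White → 9 (second significant figure)
Brown → ×10 multiplier
Gold → ±5% tolerance
59 × 10 = 590 Ω
Allowed range: 560.5 Ω to 619.5 Ω.
657 ohms lies outside that range.

no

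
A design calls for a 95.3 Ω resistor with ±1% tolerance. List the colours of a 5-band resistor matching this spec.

95.3 Ω = 953 × 10^-1.
9 → white
5 → green
3 → orange
Multiplier 10^-1 → gold.
±1% tolerance → brown.

white, green, orange, gold, brown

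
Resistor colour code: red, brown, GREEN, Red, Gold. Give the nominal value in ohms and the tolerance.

Red → 2 (first significant figure)
Brown → 1 (second significant figure)
Green → 5 (third significant figure)
Red → ×10^2 multiplier
Gold → ±5% tolerance
215 × 100 = 21500 Ω

21500 Ω ±5%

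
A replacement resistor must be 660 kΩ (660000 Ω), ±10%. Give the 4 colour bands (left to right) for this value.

660000 Ω = 66 × 10^4.
6 → blue
6 → blue
Multiplier 10^4 → yellow.
±10% tolerance → silver.

blue, blue, yellow, silver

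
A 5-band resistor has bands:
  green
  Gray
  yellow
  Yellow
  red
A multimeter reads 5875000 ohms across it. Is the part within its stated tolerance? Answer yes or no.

yes

Green → 5 (first significant figure)
Grey → 8 (second significant figure)
Yellow → 4 (third significant figure)
Yellow → ×10^4 multiplier
Red → ±2% tolerance
584 × 10000 = 5840000 Ω
Allowed range: 5723200 Ω to 5956800 Ω.
5875000 ohms lies inside that range.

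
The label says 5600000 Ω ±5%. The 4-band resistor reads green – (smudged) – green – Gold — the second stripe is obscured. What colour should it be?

blue

5600000 Ω = 56 × 10^5.
The second band gives digit 6 of the significand, and 6 is blue.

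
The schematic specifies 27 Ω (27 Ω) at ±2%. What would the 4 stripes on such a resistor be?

red, violet, black, red

27 Ω = 27 × 10^0.
2 → red
7 → violet
Multiplier 10^0 → black.
±2% tolerance → red.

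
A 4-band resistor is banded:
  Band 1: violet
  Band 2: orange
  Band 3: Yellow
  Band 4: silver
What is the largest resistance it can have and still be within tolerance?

Violet → 7 (first significant figure)
Orange → 3 (second significant figure)
Yellow → ×10^4 multiplier
Silver → ±10% tolerance
73 × 10000 = 730000 Ω
Largest = 730000 × (1 + 10/100) = 803000 Ω.

803000 Ω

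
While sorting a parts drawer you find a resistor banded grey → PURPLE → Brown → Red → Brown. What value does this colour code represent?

87100 Ω

Grey → 8 (first significant figure)
Violet → 7 (second significant figure)
Brown → 1 (third significant figure)
Red → ×10^2 multiplier
871 × 100 = 87100 Ω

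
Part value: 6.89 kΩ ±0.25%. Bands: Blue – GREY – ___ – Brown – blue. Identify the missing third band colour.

6890 Ω = 689 × 10^1.
The third band gives digit 9 of the significand, and 9 is white.

white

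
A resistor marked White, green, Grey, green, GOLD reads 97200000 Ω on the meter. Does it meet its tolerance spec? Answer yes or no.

yes

White → 9 (first significant figure)
Green → 5 (second significant figure)
Grey → 8 (third significant figure)
Green → ×10^5 multiplier
Gold → ±5% tolerance
958 × 100000 = 95800000 Ω
Allowed range: 91010000 Ω to 100590000 Ω.
97200000 Ω lies inside that range.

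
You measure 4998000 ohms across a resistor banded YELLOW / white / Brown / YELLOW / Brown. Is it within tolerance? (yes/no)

no

Yellow → 4 (first significant figure)
White → 9 (second significant figure)
Brown → 1 (third significant figure)
Yellow → ×10^4 multiplier
Brown → ±1% tolerance
491 × 10000 = 4910000 Ω
Allowed range: 4860900 Ω to 4959100 Ω.
4998000 ohms lies outside that range.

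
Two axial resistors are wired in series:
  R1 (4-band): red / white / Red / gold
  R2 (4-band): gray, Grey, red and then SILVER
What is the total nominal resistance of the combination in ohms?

11700 Ω

R1: red, white → 29; red ×10^2 → 2900 Ω.
R2: grey, grey → 88; red ×10^2 → 8800 Ω.
Series: 2900 + 8800 = 11700 Ω.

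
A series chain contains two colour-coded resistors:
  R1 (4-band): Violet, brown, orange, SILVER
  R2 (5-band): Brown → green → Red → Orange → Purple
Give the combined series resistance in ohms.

R1: violet, brown → 71; orange ×10^3 → 71000 Ω.
R2: brown, green, red → 152; orange ×10^3 → 152000 Ω.
Series: 71000 + 152000 = 223000 Ω.

223000 Ω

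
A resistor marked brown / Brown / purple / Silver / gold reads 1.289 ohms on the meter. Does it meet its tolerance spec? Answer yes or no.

no

Brown → 1 (first significant figure)
Brown → 1 (second significant figure)
Violet → 7 (third significant figure)
Silver → ×0.01 multiplier
Gold → ±5% tolerance
117 × 0.01 = 1.17 Ω
Allowed range: 1.1115 Ω to 1.2285 Ω.
1.289 ohms lies outside that range.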